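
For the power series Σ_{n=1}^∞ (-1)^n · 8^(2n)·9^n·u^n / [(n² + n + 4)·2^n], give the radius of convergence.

The ratio of consecutive coefficients is [(n² + n + 4)/((n+1)² + (n+1) + 4)] · 64·9/2 → 288.
The series converges when 288 · |u| < 1, giving R = 1/288.

R = 1/288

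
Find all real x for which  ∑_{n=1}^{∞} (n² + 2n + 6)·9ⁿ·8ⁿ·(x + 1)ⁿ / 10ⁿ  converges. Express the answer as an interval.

The ratio of consecutive coefficients is [((n+1)² + 2(n+1) + 6)/(n² + 2n + 6)] · 9·8/10 → 36/5.
Hence the series converges for |x + 1| < 1/(36/5) = 5/36, so the radius of convergence is 5/36.
At x = -31/36: the terms have absolute value of order n², which does not tend to 0, so the series diverges by the divergence test.
Endpoint x = -41/36: the terms have absolute value of order n², which does not tend to 0, so the series diverges by the divergence test.

(-41/36, -31/36)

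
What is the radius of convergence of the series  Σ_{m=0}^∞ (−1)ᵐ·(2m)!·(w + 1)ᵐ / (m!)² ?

R = 1/4

The ratio of consecutive coefficients is (2m+1)·(2m+2)/(m+1)² → 4.
Convergence for |w + 1| · 4 < 1, i.e. |w + 1| < 1/4. So R = 1/4.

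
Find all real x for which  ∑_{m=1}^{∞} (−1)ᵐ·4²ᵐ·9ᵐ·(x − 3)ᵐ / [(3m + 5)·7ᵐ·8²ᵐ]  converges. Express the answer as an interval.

(-1/9, 55/9]

By the ratio test, |a_{m+1}/a_m| = [(3m + 5)/(3(m+1) + 5)] · 16·9/(7·64) → 9/28.
Convergence for |x − 3| · 9/28 < 1, i.e. |x − 3| < 28/9. So R = 28/9.
At x = 55/9: convergence follows from the alternating series test (terms decrease monotonically to 0).
Endpoint x = -1/9: the terms are asymptotic to a nonzero constant times 1/m, so the series diverges by limit comparison with Σ 1/m.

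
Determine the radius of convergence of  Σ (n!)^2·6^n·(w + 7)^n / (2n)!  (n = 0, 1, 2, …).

Apply the ratio test: |a_{n+1}| / |a_n| = (n+1)²/[(2n+1)·(2n+2)] · 6, which tends to 3/2 as n → ∞.
Hence the series converges for |w + 7| < 1/(3/2) = 2/3, so the radius of convergence is 2/3.

R = 2/3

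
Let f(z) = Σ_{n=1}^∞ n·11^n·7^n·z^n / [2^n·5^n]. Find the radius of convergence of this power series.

Apply the ratio test: |a_{n+1}| / |a_n| = [(n+1)/n] · 11·7/(2·5), which tends to 77/10 as n → ∞.
Hence the series converges for |z| < 1/(77/10) = 10/77, so the radius of convergence is 10/77.

R = 10/77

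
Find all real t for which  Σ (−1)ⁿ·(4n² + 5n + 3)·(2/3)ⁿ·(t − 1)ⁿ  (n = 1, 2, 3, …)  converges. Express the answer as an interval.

(-1/2, 5/2)

The ratio of consecutive coefficients is [(4(n+1)² + 5(n+1) + 3)/(4n² + 5n + 3)] · 2/3 → 2/3.
Hence the series converges for |t − 1| < 1/(2/3) = 3/2, so the radius of convergence is 3/2.
Endpoint t = 5/2: the terms do not tend to 0, so the series diverges.
When t = -1/2, the n-th term does not approach 0; divergence by the term test.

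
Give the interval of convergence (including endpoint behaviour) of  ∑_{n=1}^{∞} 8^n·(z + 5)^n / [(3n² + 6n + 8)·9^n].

[-49/8, -31/8]

The ratio of consecutive coefficients is [(3n² + 6n + 8)/(3(n+1)² + 6(n+1) + 8)] · 8/9 → 8/9.
Convergence for |z + 5| · 8/9 < 1, i.e. |z + 5| < 9/8. So R = 9/8.
At z = -31/8: the terms are on the order of 1/n², so the series converges absolutely by comparison with the p-series (p = 2 > 1).
Endpoint z = -49/8: the terms are on the order of 1/n², so the series converges absolutely by comparison with the p-series (p = 2 > 1).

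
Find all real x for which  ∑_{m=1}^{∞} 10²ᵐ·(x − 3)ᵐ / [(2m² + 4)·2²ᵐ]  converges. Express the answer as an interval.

Ratio test: |a_{m+1}/a_m| = [(2m² + 4)/(2(m+1)² + 4)] · 100/4 → 25 as m → ∞.
Convergence for |x − 3| · 25 < 1, i.e. |x − 3| < 1/25. So R = 1/25.
Check x = 76/25: the series is dominated by a constant times Σ 1/m², which converges (p = 2 > 1).
Endpoint x = 74/25: the terms are on the order of 1/m², so the series converges absolutely by comparison with the p-series (p = 2 > 1).

[74/25, 76/25]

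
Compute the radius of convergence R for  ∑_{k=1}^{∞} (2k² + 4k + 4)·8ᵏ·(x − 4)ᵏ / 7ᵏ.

Apply the ratio test: |a_{k+1}| / |a_k| = [(2(k+1)² + 4(k+1) + 4)/(2k² + 4k + 4)] · 8/7, which tends to 8/7 as k → ∞.
Convergence for |x − 4| · 8/7 < 1, i.e. |x − 4| < 7/8. So R = 7/8.

R = 7/8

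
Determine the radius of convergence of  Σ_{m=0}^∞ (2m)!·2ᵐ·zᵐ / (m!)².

By the ratio test, |a_{m+1}/a_m| = (2m+1)·(2m+2)/(m+1)² · 2 → 8.
Hence the series converges for |z| < 1/(8) = 1/8, so the radius of convergence is 1/8.

R = 1/8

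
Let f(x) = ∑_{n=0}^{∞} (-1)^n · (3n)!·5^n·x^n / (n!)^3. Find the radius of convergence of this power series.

R = 1/135

By the ratio test, |a_{n+1}/a_n| = (3n+1)·(3n+2)·(3n+3)/(n+1)³ · 5 → 135.
Convergence for |x| · 135 < 1, i.e. |x| < 1/135. So R = 1/135.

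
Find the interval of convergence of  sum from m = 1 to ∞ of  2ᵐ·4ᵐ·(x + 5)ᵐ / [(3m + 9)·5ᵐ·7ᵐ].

[-75/8, -5/8)

Ratio test: |a_{m+1}/a_m| = [(3m + 9)/(3(m+1) + 9)] · 2·4/(5·7) → 8/35 as m → ∞.
Thus R = 1/(8/35) = 35/8.
At x = -5/8: the terms behave like c/m; limit comparison with the harmonic series gives divergence.
Check x = -75/8: the terms alternate in sign and decrease monotonically to 0 in absolute value (size ~ c/m), so the alternating series test gives convergence.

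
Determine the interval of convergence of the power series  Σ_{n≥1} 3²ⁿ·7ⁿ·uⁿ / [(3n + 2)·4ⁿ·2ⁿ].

[-8/63, 8/63)

Apply the ratio test: |a_{n+1}| / |a_n| = [(3n + 2)/(3(n+1) + 2)] · 9·7/(4·2), which tends to 63/8 as n → ∞.
Convergence for |u| · 63/8 < 1, i.e. |u| < 8/63. So R = 8/63.
At u = 8/63: the terms behave like c/n; limit comparison with the harmonic series gives divergence.
When u = -8/63, the terms alternate in sign and decrease monotonically to 0 in absolute value (size ~ c/n), so the alternating series test gives convergence.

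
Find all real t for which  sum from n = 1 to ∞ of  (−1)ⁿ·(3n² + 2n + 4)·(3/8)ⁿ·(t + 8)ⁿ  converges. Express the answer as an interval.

Apply the ratio test: |a_{n+1}| / |a_n| = [(3(n+1)² + 2(n+1) + 4)/(3n² + 2n + 4)] · 3/8, which tends to 3/8 as n → ∞.
The series converges when 3/8 · |t + 8| < 1, giving R = 8/3.
At t = -16/3: the n-th term does not approach 0; divergence by the term test.
When t = -32/3, the terms do not tend to 0, so the series diverges.

(-32/3, -16/3)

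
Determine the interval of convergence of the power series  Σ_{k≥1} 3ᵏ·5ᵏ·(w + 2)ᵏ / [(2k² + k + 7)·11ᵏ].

By the ratio test, |a_{k+1}/a_k| = [(2k² + k + 7)/(2(k+1)² + (k+1) + 7)] · 3·5/11 → 15/11.
Thus R = 1/(15/11) = 11/15.
Check w = -19/15: absolute convergence follows by limit comparison with Σ 1/k².
Check w = -41/15: absolute convergence follows by limit comparison with Σ 1/k².

[-41/15, -19/15]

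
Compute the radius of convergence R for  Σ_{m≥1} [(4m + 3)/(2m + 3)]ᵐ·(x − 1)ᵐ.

By the Cauchy root test, |a_m|^(1/m) = (4m + 3)/(2m + 3) → 2.
Convergence for |x − 1| · 2 < 1, i.e. |x − 1| < 1/2. So R = 1/2.

R = 1/2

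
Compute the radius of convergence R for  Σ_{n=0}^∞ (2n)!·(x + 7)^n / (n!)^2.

The ratio of consecutive coefficients is (2n+1)·(2n+2)/(n+1)² → 4.
Thus R = 1/(4) = 1/4.

R = 1/4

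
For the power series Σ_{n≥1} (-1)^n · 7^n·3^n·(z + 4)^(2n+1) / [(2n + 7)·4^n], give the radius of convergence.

R = 2√21/21

Apply the ratio test: |a_{n+1}| / |a_n| = [(2n + 7)/(2(n+1) + 7)] · 7·3/4, which tends to 21/4 as n → ∞.
Since the exponent of (z + 4) increases by 2 each term, convergence requires |z + 4|² < 4/21, hence R = 2√21/21.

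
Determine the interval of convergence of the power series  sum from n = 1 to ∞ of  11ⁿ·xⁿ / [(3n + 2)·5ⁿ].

[-5/11, 5/11)

Apply the ratio test: |a_{n+1}| / |a_n| = [(3n + 2)/(3(n+1) + 2)] · 11/5, which tends to 11/5 as n → ∞.
Hence the series converges for |x| < 1/(11/5) = 5/11, so the radius of convergence is 5/11.
Check x = 5/11: the terms are asymptotic to a nonzero constant times 1/n, so the series diverges by limit comparison with Σ 1/n.
Check x = -5/11: the terms alternate in sign and decrease monotonically to 0 in absolute value (size ~ c/n), so the alternating series test gives convergence.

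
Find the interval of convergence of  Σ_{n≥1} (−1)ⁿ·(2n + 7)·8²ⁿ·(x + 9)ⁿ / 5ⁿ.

(-581/64, -571/64)

Apply the ratio test: |a_{n+1}| / |a_n| = [(2(n+1) + 7)/(2n + 7)] · 64/5, which tends to 64/5 as n → ∞.
Convergence for |x + 9| · 64/5 < 1, i.e. |x + 9| < 5/64. So R = 5/64.
Check x = -571/64: the terms have absolute value of order n, which does not tend to 0, so the series diverges by the divergence test.
When x = -581/64, the terms have absolute value of order n, which does not tend to 0, so the series diverges by the divergence test.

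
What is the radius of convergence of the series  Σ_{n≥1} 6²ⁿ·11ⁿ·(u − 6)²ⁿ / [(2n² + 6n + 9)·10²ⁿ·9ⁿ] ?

By the ratio test, |a_{n+1}/a_n| = [(2n² + 6n + 9)/(2(n+1)² + 6(n+1) + 9)] · 36·11/(100·9) → 11/25.
Since the exponent of (u − 6) increases by 2 each term, convergence requires |u − 6|² < 25/11, hence R = 5√11/11.

R = 5√11/11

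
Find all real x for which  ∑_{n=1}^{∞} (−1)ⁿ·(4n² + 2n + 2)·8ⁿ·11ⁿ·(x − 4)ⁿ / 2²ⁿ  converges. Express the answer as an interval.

(87/22, 89/22)

The ratio of consecutive coefficients is [(4(n+1)² + 2(n+1) + 2)/(4n² + 2n + 2)] · 8·11/4 → 22.
Convergence for |x − 4| · 22 < 1, i.e. |x − 4| < 1/22. So R = 1/22.
Endpoint x = 89/22: the terms do not tend to 0, so the series diverges.
Endpoint x = 87/22: the terms have absolute value of order n², which does not tend to 0, so the series diverges by the divergence test.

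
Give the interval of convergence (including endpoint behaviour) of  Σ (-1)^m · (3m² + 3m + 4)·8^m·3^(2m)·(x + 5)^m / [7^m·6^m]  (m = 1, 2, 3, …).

By the ratio test, |a_{m+1}/a_m| = [(3(m+1)² + 3(m+1) + 4)/(3m² + 3m + 4)] · 8·9/(7·6) → 12/7.
Hence the series converges for |x + 5| < 1/(12/7) = 7/12, so the radius of convergence is 7/12.
When x = -53/12, the terms have absolute value of order m², which does not tend to 0, so the series diverges by the divergence test.
At x = -67/12: the terms have absolute value of order m², which does not tend to 0, so the series diverges by the divergence test.

(-67/12, -53/12)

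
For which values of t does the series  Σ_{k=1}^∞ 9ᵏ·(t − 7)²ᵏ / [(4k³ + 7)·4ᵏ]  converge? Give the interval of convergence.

Ratio test: |a_{k+1}/a_k| = [(4k³ + 7)/(4(k+1)³ + 7)] · 9/4 → 9/4 as k → ∞.
Successive powers of (t − 7) differ by 2, so the series converges when |t − 7|² · 9/4 < 1, i.e. |t − 7| < √(4/9) = 2/3. So R = 2/3.
When t = 23/3, absolute convergence follows by limit comparison with Σ 1/k³.
Endpoint t = 19/3: the terms are on the order of 1/k³, so the series converges absolutely by comparison with the p-series (p = 3 > 1).

[19/3, 23/3]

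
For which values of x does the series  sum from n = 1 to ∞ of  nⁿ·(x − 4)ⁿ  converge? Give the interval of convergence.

Applying the root test, |a_n|^(1/n) = n → ∞.
The root grows without bound, so R = 0 (convergence only at x = 4).

{4}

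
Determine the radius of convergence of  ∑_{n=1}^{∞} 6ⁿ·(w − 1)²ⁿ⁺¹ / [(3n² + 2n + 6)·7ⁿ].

R = √42/6

Ratio test: |a_{n+1}/a_n| = [(3n² + 2n + 6)/(3(n+1)² + 2(n+1) + 6)] · 6/7 → 6/7 as n → ∞.
Writing y = (w − 1)², the series in y has radius 7/6, so |w − 1| < √(7/6) and R = √42/6.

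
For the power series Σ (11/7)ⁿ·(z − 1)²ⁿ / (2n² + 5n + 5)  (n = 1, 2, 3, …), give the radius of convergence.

Ratio test: |a_{n+1}/a_n| = [(2n² + 5n + 5)/(2(n+1)² + 5(n+1) + 5)] · 11/7 → 11/7 as n → ∞.
Writing y = (z − 1)², the series in y has radius 7/11, so |z − 1| < √(7/11) and R = √77/11.

R = √77/11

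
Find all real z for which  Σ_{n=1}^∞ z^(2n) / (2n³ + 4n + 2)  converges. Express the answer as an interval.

The ratio of consecutive coefficients is (2n³ + 4n + 2)/(2(n+1)³ + 4(n+1) + 2) → 1.
Writing y = z², the series in y has radius 1, so |z| < √(1) = 1 and R = 1.
Endpoint z = 1: absolute convergence follows by limit comparison with Σ 1/n³.
At z = -1: the terms are on the order of 1/n³, so the series converges absolutely by comparison with the p-series (p = 3 > 1).

[-1, 1]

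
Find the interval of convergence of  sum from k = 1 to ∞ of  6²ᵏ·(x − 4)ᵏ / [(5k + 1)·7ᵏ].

Ratio test: |a_{k+1}/a_k| = [(5k + 1)/(5(k+1) + 1)] · 36/7 → 36/7 as k → ∞.
The series converges when 36/7 · |x − 4| < 1, giving R = 7/36.
Endpoint x = 151/36: the terms are asymptotic to a nonzero constant times 1/k, so the series diverges by limit comparison with Σ 1/k.
When x = 137/36, an alternating series whose terms decrease to 0 in absolute value, so it converges by the Leibniz criterion.

[137/36, 151/36)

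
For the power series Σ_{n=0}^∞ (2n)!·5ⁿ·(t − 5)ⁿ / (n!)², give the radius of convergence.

R = 1/20

Apply the ratio test: |a_{n+1}| / |a_n| = (2n+1)·(2n+2)/(n+1)² · 5, which tends to 20 as n → ∞.
Thus R = 1/(20) = 1/20.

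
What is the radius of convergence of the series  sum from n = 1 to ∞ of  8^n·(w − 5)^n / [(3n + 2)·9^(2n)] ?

R = 81/8

The ratio of consecutive coefficients is [(3n + 2)/(3(n+1) + 2)] · 8/81 → 8/81.
Convergence for |w − 5| · 8/81 < 1, i.e. |w − 5| < 81/8. So R = 81/8.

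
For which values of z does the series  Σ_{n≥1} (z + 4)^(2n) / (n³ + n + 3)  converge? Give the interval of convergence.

[-5, -3]

Apply the ratio test: |a_{n+1}| / |a_n| = (n³ + n + 3)/((n+1)³ + (n+1) + 3), which tends to 1 as n → ∞.
Since the exponent of (z + 4) increases by 2 each term, convergence requires |z + 4|² < 1, hence R = 1.
When z = -3, the terms are on the order of 1/n³, so the series converges absolutely by comparison with the p-series (p = 3 > 1).
When z = -5, absolute convergence follows by limit comparison with Σ 1/n³.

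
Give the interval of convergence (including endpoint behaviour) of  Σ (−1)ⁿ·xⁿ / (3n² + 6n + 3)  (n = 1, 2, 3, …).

Apply the ratio test: |a_{n+1}| / |a_n| = (3n² + 6n + 3)/(3(n+1)² + 6(n+1) + 3), which tends to 1 as n → ∞.
Hence R = 1.
Endpoint x = 1: absolute convergence follows by limit comparison with Σ 1/n².
At x = -1: the series is dominated by a constant times Σ 1/n², which converges (p = 2 > 1).

[-1, 1]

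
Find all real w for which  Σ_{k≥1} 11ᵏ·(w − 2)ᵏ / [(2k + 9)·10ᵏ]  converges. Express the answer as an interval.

Ratio test: |a_{k+1}/a_k| = [(2k + 9)/(2(k+1) + 9)] · 11/10 → 11/10 as k → ∞.
Convergence for |w − 2| · 11/10 < 1, i.e. |w − 2| < 10/11. So R = 10/11.
At w = 32/11: comparison with the harmonic series Σ 1/k shows the series diverges.
When w = 12/11, convergence follows from the alternating series test (terms decrease monotonically to 0).

[12/11, 32/11)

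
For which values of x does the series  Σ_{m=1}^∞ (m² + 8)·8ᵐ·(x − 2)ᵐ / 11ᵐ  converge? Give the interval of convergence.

By the ratio test, |a_{m+1}/a_m| = [((m+1)² + 8)/(m² + 8)] · 8/11 → 8/11.
The series converges when 8/11 · |x − 2| < 1, giving R = 11/8.
Check x = 27/8: the terms do not tend to 0, so the series diverges.
When x = 5/8, the terms do not tend to 0, so the series diverges.

(5/8, 27/8)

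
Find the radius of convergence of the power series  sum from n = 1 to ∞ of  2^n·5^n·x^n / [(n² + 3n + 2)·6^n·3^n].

R = 9/5

Apply the ratio test: |a_{n+1}| / |a_n| = [(n² + 3n + 2)/((n+1)² + 3(n+1) + 2)] · 2·5/(6·3), which tends to 5/9 as n → ∞.
Thus R = 1/(5/9) = 9/5.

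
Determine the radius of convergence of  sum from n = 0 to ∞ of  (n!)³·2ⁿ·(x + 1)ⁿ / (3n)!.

R = 27/2

The ratio of consecutive coefficients is (n+1)³/[(3n+1)·(3n+2)·(3n+3)] · 2 → 2/27.
The series converges when 2/27 · |x + 1| < 1, giving R = 27/2.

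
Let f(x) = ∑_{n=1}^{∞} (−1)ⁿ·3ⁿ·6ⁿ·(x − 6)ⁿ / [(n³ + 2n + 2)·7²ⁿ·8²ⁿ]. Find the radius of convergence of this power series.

The ratio of consecutive coefficients is [(n³ + 2n + 2)/((n+1)³ + 2(n+1) + 2)] · 3·6/(49·64) → 9/1568.
Thus R = 1/(9/1568) = 1568/9.

R = 1568/9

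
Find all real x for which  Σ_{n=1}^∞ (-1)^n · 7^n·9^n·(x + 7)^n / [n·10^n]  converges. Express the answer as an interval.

(-451/63, -431/63]

Apply the ratio test: |a_{n+1}| / |a_n| = [n/(n+1)] · 7·9/10, which tends to 63/10 as n → ∞.
Hence the series converges for |x + 7| < 1/(63/10) = 10/63, so the radius of convergence is 10/63.
When x = -431/63, convergence follows from the alternating series test (terms decrease monotonically to 0).
Check x = -451/63: comparison with the harmonic series Σ 1/n shows the series diverges.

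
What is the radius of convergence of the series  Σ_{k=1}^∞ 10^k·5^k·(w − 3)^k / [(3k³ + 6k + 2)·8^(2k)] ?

By the ratio test, |a_{k+1}/a_k| = [(3k³ + 6k + 2)/(3(k+1)³ + 6(k+1) + 2)] · 10·5/64 → 25/32.
Convergence for |w − 3| · 25/32 < 1, i.e. |w − 3| < 32/25. So R = 32/25.

R = 32/25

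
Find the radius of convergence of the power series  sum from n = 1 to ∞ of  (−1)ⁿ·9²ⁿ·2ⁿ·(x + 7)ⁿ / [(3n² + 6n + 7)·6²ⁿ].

R = 2/9

By the ratio test, |a_{n+1}/a_n| = [(3n² + 6n + 7)/(3(n+1)² + 6(n+1) + 7)] · 81·2/36 → 9/2.
Convergence for |x + 7| · 9/2 < 1, i.e. |x + 7| < 2/9. So R = 2/9.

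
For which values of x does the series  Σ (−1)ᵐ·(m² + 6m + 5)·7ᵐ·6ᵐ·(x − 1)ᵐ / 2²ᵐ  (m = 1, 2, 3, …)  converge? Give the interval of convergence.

(19/21, 23/21)

By the ratio test, |a_{m+1}/a_m| = [((m+1)² + 6(m+1) + 5)/(m² + 6m + 5)] · 7·6/4 → 21/2.
Thus R = 1/(21/2) = 2/21.
Check x = 23/21: the terms have absolute value of order m², which does not tend to 0, so the series diverges by the divergence test.
When x = 19/21, the m-th term does not approach 0; divergence by the term test.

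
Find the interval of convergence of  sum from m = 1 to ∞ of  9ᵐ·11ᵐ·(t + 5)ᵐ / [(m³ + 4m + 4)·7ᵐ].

By the ratio test, |a_{m+1}/a_m| = [(m³ + 4m + 4)/((m+1)³ + 4(m+1) + 4)] · 9·11/7 → 99/7.
Hence the series converges for |t + 5| < 1/(99/7) = 7/99, so the radius of convergence is 7/99.
At t = -488/99: the terms are on the order of 1/m³, so the series converges absolutely by comparison with the p-series (p = 3 > 1).
At t = -502/99: the series is dominated by a constant times Σ 1/m³, which converges (p = 3 > 1).

[-502/99, -488/99]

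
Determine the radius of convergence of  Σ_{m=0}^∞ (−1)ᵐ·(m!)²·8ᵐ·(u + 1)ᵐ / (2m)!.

Apply the ratio test: |a_{m+1}| / |a_m| = (m+1)²/[(2m+1)·(2m+2)] · 8, which tends to 2 as m → ∞.
The series converges when 2 · |u + 1| < 1, giving R = 1/2.

R = 1/2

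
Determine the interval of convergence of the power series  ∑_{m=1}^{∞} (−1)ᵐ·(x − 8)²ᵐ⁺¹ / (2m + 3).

[7, 9]

The ratio of consecutive coefficients is (2m + 3)/(2(m+1) + 3) → 1.
Since the exponent of (x − 8) increases by 2 each term, convergence requires |x − 8|² < 1, hence R = 1.
At x = 9: an alternating series whose terms decrease to 0 in absolute value, so it converges by the Leibniz criterion.
Check x = 7: the terms alternate in sign and decrease monotonically to 0 in absolute value (size ~ c/m), so the alternating series test gives convergence.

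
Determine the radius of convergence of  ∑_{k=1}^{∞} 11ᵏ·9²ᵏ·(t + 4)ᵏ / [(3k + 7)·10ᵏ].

The ratio of consecutive coefficients is [(3k + 7)/(3(k+1) + 7)] · 11·81/10 → 891/10.
The series converges when 891/10 · |t + 4| < 1, giving R = 10/891.

R = 10/891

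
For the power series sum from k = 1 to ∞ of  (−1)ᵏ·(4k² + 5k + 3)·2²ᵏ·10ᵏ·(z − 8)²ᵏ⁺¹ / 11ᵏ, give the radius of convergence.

Apply the ratio test: |a_{k+1}| / |a_k| = [(4(k+1)² + 5(k+1) + 3)/(4k² + 5k + 3)] · 4·10/11, which tends to 40/11 as k → ∞.
Writing y = (z − 8)², the series in y has radius 11/40, so |z − 8| < √(11/40) and R = √110/20.

R = √110/20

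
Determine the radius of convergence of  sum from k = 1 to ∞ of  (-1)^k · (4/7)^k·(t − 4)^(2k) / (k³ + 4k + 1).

R = √7/2

The ratio of consecutive coefficients is [(k³ + 4k + 1)/((k+1)³ + 4(k+1) + 1)] · 4/7 → 4/7.
Writing y = (t − 4)², the series in y has radius 7/4, so |t − 4| < √(7/4) and R = √7/2.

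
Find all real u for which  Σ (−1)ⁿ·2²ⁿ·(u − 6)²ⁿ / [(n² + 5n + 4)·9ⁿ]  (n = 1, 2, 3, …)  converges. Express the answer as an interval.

The ratio of consecutive coefficients is [(n² + 5n + 4)/((n+1)² + 5(n+1) + 4)] · 4/9 → 4/9.
Since the exponent of (u − 6) increases by 2 each term, convergence requires |u − 6|² < 9/4, hence R = 3/2.
When u = 15/2, the series is dominated by a constant times Σ 1/n², which converges (p = 2 > 1).
At u = 9/2: the series is dominated by a constant times Σ 1/n², which converges (p = 2 > 1).

[9/2, 15/2]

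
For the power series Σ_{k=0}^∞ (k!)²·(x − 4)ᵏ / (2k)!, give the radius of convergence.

The ratio of consecutive coefficients is (k+1)²/[(2k+1)·(2k+2)] → 1/4.
Hence the series converges for |x − 4| < 1/(1/4) = 4, so the radius of convergence is 4.

R = 4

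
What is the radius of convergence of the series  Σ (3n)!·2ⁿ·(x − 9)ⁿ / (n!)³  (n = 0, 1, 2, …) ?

R = 1/54

Ratio test: |a_{n+1}/a_n| = (3n+1)·(3n+2)·(3n+3)/(n+1)³ · 2 → 54 as n → ∞.
Thus R = 1/(54) = 1/54.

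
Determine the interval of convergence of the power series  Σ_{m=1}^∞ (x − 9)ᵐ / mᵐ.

(−∞, ∞)

Root test: |a_m|^(1/m) = 1/m → 0.
Since the m-th root of |a_m| tends to 0, the series converges for all real x; R = ∞.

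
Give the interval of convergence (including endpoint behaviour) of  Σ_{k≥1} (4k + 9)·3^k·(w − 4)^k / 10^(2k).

Ratio test: |a_{k+1}/a_k| = [(4(k+1) + 9)/(4k + 9)] · 3/100 → 3/100 as k → ∞.
Thus R = 1/(3/100) = 100/3.
Endpoint w = 112/3: the k-th term does not approach 0; divergence by the term test.
At w = -88/3: the k-th term does not approach 0; divergence by the term test.

(-88/3, 112/3)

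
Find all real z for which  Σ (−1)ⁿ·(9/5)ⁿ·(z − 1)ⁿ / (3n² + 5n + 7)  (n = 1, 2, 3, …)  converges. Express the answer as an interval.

[4/9, 14/9]

By the ratio test, |a_{n+1}/a_n| = [(3n² + 5n + 7)/(3(n+1)² + 5(n+1) + 7)] · 9/5 → 9/5.
The series converges when 9/5 · |z − 1| < 1, giving R = 5/9.
Endpoint z = 14/9: absolute convergence follows by limit comparison with Σ 1/n².
At z = 4/9: the series is dominated by a constant times Σ 1/n², which converges (p = 2 > 1).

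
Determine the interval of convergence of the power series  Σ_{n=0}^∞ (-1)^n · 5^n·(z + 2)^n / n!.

(−∞, ∞)

Ratio test: |a_{n+1}/a_n| = 5 · 1/(n+1) → 0 as n → ∞.
The ratio tends to 0 regardless of z, hence R = ∞.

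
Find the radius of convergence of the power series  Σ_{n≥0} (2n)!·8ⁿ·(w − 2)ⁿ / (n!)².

R = 1/32

Ratio test: |a_{n+1}/a_n| = (2n+1)·(2n+2)/(n+1)² · 8 → 32 as n → ∞.
The series converges when 32 · |w − 2| < 1, giving R = 1/32.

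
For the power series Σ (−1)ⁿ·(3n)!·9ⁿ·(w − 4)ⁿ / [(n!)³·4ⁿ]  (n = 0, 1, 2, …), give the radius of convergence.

By the ratio test, |a_{n+1}/a_n| = (3n+1)·(3n+2)·(3n+3)/(n+1)³ · 9/4 → 243/4.
Convergence for |w − 4| · 243/4 < 1, i.e. |w − 4| < 4/243. So R = 4/243.

R = 4/243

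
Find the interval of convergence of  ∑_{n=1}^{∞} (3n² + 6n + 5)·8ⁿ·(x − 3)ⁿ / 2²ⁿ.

(5/2, 7/2)

Ratio test: |a_{n+1}/a_n| = [(3(n+1)² + 6(n+1) + 5)/(3n² + 6n + 5)] · 8/4 → 2 as n → ∞.
Convergence for |x − 3| · 2 < 1, i.e. |x − 3| < 1/2. So R = 1/2.
At x = 7/2: the terms do not tend to 0, so the series diverges.
Check x = 5/2: the n-th term does not approach 0; divergence by the term test.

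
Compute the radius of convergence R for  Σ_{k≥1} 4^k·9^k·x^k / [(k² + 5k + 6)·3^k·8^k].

Ratio test: |a_{k+1}/a_k| = [(k² + 5k + 6)/((k+1)² + 5(k+1) + 6)] · 4·9/(3·8) → 3/2 as k → ∞.
Thus R = 1/(3/2) = 2/3.

R = 2/3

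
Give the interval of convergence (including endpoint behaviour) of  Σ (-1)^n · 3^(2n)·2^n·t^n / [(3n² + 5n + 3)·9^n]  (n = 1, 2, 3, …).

[-1/2, 1/2]

Apply the ratio test: |a_{n+1}| / |a_n| = [(3n² + 5n + 3)/(3(n+1)² + 5(n+1) + 3)] · 9·2/9, which tends to 2 as n → ∞.
Convergence for |t| · 2 < 1, i.e. |t| < 1/2. So R = 1/2.
At t = 1/2: the series is dominated by a constant times Σ 1/n², which converges (p = 2 > 1).
At t = -1/2: absolute convergence follows by limit comparison with Σ 1/n².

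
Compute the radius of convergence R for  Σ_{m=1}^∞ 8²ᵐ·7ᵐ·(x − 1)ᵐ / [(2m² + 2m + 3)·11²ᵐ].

R = 121/448

By the ratio test, |a_{m+1}/a_m| = [(2m² + 2m + 3)/(2(m+1)² + 2(m+1) + 3)] · 64·7/121 → 448/121.
Hence the series converges for |x − 1| < 1/(448/121) = 121/448, so the radius of convergence is 121/448.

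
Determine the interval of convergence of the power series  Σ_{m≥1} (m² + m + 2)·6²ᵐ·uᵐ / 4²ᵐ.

The ratio of consecutive coefficients is [((m+1)² + (m+1) + 2)/(m² + m + 2)] · 36/16 → 9/4.
Hence the series converges for |u| < 1/(9/4) = 4/9, so the radius of convergence is 4/9.
When u = 4/9, the m-th term does not approach 0; divergence by the term test.
Check u = -4/9: the terms have absolute value of order m², which does not tend to 0, so the series diverges by the divergence test.

(-4/9, 4/9)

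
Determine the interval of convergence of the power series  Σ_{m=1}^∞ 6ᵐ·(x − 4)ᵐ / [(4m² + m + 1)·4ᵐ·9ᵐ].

Apply the ratio test: |a_{m+1}| / |a_m| = [(4m² + m + 1)/(4(m+1)² + (m+1) + 1)] · 6/(4·9), which tends to 1/6 as m → ∞.
The series converges when 1/6 · |x − 4| < 1, giving R = 6.
Check x = 10: the series is dominated by a constant times Σ 1/m², which converges (p = 2 > 1).
When x = -2, the series is dominated by a constant times Σ 1/m², which converges (p = 2 > 1).

[-2, 10]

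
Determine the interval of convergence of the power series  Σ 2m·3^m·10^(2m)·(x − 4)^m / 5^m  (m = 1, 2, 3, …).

(239/60, 241/60)

By the ratio test, |a_{m+1}/a_m| = [2(m+1)/2m] · 3·100/5 → 60.
Convergence for |x − 4| · 60 < 1, i.e. |x − 4| < 1/60. So R = 1/60.
When x = 241/60, the m-th term does not approach 0; divergence by the term test.
Check x = 239/60: the terms do not tend to 0, so the series diverges.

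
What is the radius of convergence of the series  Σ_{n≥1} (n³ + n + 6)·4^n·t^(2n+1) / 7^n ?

R = √7/2

The ratio of consecutive coefficients is [((n+1)³ + (n+1) + 6)/(n³ + n + 6)] · 4/7 → 4/7.
Since the exponent of t increases by 2 each term, convergence requires |t|² < 7/4, hence R = √7/2.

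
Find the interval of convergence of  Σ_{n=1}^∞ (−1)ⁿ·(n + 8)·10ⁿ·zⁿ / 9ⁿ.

Apply the ratio test: |a_{n+1}| / |a_n| = [((n+1) + 8)/(n + 8)] · 10/9, which tends to 10/9 as n → ∞.
Thus R = 1/(10/9) = 9/10.
When z = 9/10, the terms do not tend to 0, so the series diverges.
When z = -9/10, the terms have absolute value of order n, which does not tend to 0, so the series diverges by the divergence test.

(-9/10, 9/10)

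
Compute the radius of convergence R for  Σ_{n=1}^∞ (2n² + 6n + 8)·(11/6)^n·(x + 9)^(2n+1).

R = √66/11

Ratio test: |a_{n+1}/a_n| = [(2(n+1)² + 6(n+1) + 8)/(2n² + 6n + 8)] · 11/6 → 11/6 as n → ∞.
Since the exponent of (x + 9) increases by 2 each term, convergence requires |x + 9|² < 6/11, hence R = √66/11.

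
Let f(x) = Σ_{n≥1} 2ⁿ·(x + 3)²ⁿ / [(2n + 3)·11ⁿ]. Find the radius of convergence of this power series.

R = √22/2

Apply the ratio test: |a_{n+1}| / |a_n| = [(2n + 3)/(2(n+1) + 3)] · 2/11, which tends to 2/11 as n → ∞.
Writing y = (x + 3)², the series in y has radius 11/2, so |x + 3| < √(11/2) and R = √22/2.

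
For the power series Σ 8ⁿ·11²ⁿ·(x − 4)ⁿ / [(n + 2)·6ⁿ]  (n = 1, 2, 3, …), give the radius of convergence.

R = 3/484

Ratio test: |a_{n+1}/a_n| = [(n + 2)/((n+1) + 2)] · 8·121/6 → 484/3 as n → ∞.
Convergence for |x − 4| · 484/3 < 1, i.e. |x − 4| < 3/484. So R = 3/484.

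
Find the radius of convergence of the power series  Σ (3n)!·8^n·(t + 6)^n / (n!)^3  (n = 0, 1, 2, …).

R = 1/216

Apply the ratio test: |a_{n+1}| / |a_n| = (3n+1)·(3n+2)·(3n+3)/(n+1)³ · 8, which tends to 216 as n → ∞.
Convergence for |t + 6| · 216 < 1, i.e. |t + 6| < 1/216. So R = 1/216.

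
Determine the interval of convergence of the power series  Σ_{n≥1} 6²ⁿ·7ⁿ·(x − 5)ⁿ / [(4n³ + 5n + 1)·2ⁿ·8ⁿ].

[311/63, 319/63]

By the ratio test, |a_{n+1}/a_n| = [(4n³ + 5n + 1)/(4(n+1)³ + 5(n+1) + 1)] · 36·7/(2·8) → 63/4.
Hence the series converges for |x − 5| < 1/(63/4) = 4/63, so the radius of convergence is 4/63.
Check x = 319/63: the terms are on the order of 1/n³, so the series converges absolutely by comparison with the p-series (p = 3 > 1).
When x = 311/63, the series is dominated by a constant times Σ 1/n³, which converges (p = 3 > 1).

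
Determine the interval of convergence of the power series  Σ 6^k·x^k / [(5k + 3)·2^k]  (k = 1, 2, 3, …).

The ratio of consecutive coefficients is [(5k + 3)/(5(k+1) + 3)] · 6/2 → 3.
Hence the series converges for |x| < 1/(3) = 1/3, so the radius of convergence is 1/3.
Endpoint x = 1/3: the terms behave like c/k; limit comparison with the harmonic series gives divergence.
Check x = -1/3: convergence follows from the alternating series test (terms decrease monotonically to 0).

[-1/3, 1/3)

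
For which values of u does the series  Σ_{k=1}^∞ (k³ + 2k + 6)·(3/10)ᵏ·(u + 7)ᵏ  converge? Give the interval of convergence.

By the ratio test, |a_{k+1}/a_k| = [((k+1)³ + 2(k+1) + 6)/(k³ + 2k + 6)] · 3/10 → 3/10.
Hence the series converges for |u + 7| < 1/(3/10) = 10/3, so the radius of convergence is 10/3.
Endpoint u = -11/3: the terms do not tend to 0, so the series diverges.
At u = -31/3: the k-th term does not approach 0; divergence by the term test.

(-31/3, -11/3)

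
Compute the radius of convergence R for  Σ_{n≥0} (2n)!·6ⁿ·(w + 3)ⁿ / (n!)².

Ratio test: |a_{n+1}/a_n| = (2n+1)·(2n+2)/(n+1)² · 6 → 24 as n → ∞.
The series converges when 24 · |w + 3| < 1, giving R = 1/24.

R = 1/24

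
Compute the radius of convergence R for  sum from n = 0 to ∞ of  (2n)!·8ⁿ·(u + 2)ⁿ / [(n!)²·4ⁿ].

R = 1/8

Ratio test: |a_{n+1}/a_n| = (2n+1)·(2n+2)/(n+1)² · 8/4 → 8 as n → ∞.
Thus R = 1/(8) = 1/8.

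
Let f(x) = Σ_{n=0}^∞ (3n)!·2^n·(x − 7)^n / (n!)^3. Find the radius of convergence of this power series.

R = 1/54

By the ratio test, |a_{n+1}/a_n| = (3n+1)·(3n+2)·(3n+3)/(n+1)³ · 2 → 54.
The series converges when 54 · |x − 7| < 1, giving R = 1/54.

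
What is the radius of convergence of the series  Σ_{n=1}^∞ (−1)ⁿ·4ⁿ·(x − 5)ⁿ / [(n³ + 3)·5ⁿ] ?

R = 5/4

Apply the ratio test: |a_{n+1}| / |a_n| = [(n³ + 3)/((n+1)³ + 3)] · 4/5, which tends to 4/5 as n → ∞.
Convergence for |x − 5| · 4/5 < 1, i.e. |x − 5| < 5/4. So R = 5/4.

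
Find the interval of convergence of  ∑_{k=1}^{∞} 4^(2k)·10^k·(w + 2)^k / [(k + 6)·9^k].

[-329/160, -311/160)

Ratio test: |a_{k+1}/a_k| = [(k + 6)/((k+1) + 6)] · 16·10/9 → 160/9 as k → ∞.
Hence the series converges for |w + 2| < 1/(160/9) = 9/160, so the radius of convergence is 9/160.
Endpoint w = -311/160: the terms behave like c/k; limit comparison with the harmonic series gives divergence.
Endpoint w = -329/160: convergence follows from the alternating series test (terms decrease monotonically to 0).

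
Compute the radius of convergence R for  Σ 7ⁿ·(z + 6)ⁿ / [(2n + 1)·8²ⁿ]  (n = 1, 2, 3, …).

The ratio of consecutive coefficients is [(2n + 1)/(2(n+1) + 1)] · 7/64 → 7/64.
The series converges when 7/64 · |z + 6| < 1, giving R = 64/7.

R = 64/7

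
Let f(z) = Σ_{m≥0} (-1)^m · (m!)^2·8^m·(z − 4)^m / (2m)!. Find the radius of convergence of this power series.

The ratio of consecutive coefficients is (m+1)²/[(2m+1)·(2m+2)] · 8 → 2.
Convergence for |z − 4| · 2 < 1, i.e. |z − 4| < 1/2. So R = 1/2.

R = 1/2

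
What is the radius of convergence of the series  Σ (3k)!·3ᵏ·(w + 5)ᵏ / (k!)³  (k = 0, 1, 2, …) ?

R = 1/81

Apply the ratio test: |a_{k+1}| / |a_k| = (3k+1)·(3k+2)·(3k+3)/(k+1)³ · 3, which tends to 81 as k → ∞.
Convergence for |w + 5| · 81 < 1, i.e. |w + 5| < 1/81. So R = 1/81.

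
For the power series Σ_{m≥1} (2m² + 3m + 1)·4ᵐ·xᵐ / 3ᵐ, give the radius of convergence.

By the ratio test, |a_{m+1}/a_m| = [(2(m+1)² + 3(m+1) + 1)/(2m² + 3m + 1)] · 4/3 → 4/3.
Hence the series converges for |x| < 1/(4/3) = 3/4, so the radius of convergence is 3/4.

R = 3/4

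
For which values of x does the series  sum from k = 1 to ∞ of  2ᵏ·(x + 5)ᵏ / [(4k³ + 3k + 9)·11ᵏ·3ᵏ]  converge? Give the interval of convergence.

[-43/2, 23/2]

Apply the ratio test: |a_{k+1}| / |a_k| = [(4k³ + 3k + 9)/(4(k+1)³ + 3(k+1) + 9)] · 2/(11·3), which tends to 2/33 as k → ∞.
Hence the series converges for |x + 5| < 1/(2/33) = 33/2, so the radius of convergence is 33/2.
When x = 23/2, absolute convergence follows by limit comparison with Σ 1/k³.
Endpoint x = -43/2: the series is dominated by a constant times Σ 1/k³, which converges (p = 3 > 1).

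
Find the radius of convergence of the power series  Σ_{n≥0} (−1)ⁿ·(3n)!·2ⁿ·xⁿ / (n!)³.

R = 1/54

Ratio test: |a_{n+1}/a_n| = (3n+1)·(3n+2)·(3n+3)/(n+1)³ · 2 → 54 as n → ∞.
Thus R = 1/(54) = 1/54.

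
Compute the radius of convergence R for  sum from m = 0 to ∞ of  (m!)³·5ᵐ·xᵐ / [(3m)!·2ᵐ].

By the ratio test, |a_{m+1}/a_m| = (m+1)³/[(3m+1)·(3m+2)·(3m+3)] · 5/2 → 5/54.
Hence the series converges for |x| < 1/(5/54) = 54/5, so the radius of convergence is 54/5.

R = 54/5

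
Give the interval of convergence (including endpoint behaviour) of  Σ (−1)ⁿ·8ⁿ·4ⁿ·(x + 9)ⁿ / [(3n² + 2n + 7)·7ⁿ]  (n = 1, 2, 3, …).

Ratio test: |a_{n+1}/a_n| = [(3n² + 2n + 7)/(3(n+1)² + 2(n+1) + 7)] · 8·4/7 → 32/7 as n → ∞.
Convergence for |x + 9| · 32/7 < 1, i.e. |x + 9| < 7/32. So R = 7/32.
Check x = -281/32: the series is dominated by a constant times Σ 1/n², which converges (p = 2 > 1).
At x = -295/32: the terms are on the order of 1/n², so the series converges absolutely by comparison with the p-series (p = 2 > 1).

[-295/32, -281/32]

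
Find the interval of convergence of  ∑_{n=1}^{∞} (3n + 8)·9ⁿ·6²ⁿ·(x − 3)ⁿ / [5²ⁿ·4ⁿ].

The ratio of consecutive coefficients is [(3(n+1) + 8)/(3n + 8)] · 9·36/(25·4) → 81/25.
Convergence for |x − 3| · 81/25 < 1, i.e. |x − 3| < 25/81. So R = 25/81.
When x = 268/81, the n-th term does not approach 0; divergence by the term test.
Check x = 218/81: the terms do not tend to 0, so the series diverges.

(218/81, 268/81)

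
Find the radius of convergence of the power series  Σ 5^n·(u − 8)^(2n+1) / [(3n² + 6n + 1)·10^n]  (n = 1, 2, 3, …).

R = √2

By the ratio test, |a_{n+1}/a_n| = [(3n² + 6n + 1)/(3(n+1)² + 6(n+1) + 1)] · 5/10 → 1/2.
Successive powers of (u − 8) differ by 2, so the series converges when |u − 8|² · 1/2 < 1, i.e. |u − 8| < √(2). So R = √2.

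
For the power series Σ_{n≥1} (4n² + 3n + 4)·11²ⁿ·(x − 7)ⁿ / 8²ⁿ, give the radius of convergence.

R = 64/121

By the ratio test, |a_{n+1}/a_n| = [(4(n+1)² + 3(n+1) + 4)/(4n² + 3n + 4)] · 121/64 → 121/64.
Hence the series converges for |x − 7| < 1/(121/64) = 64/121, so the radius of convergence is 64/121.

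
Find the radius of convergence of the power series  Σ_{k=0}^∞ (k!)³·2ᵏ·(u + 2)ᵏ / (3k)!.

R = 27/2

Apply the ratio test: |a_{k+1}| / |a_k| = (k+1)³/[(3k+1)·(3k+2)·(3k+3)] · 2, which tends to 2/27 as k → ∞.
The series converges when 2/27 · |u + 2| < 1, giving R = 27/2.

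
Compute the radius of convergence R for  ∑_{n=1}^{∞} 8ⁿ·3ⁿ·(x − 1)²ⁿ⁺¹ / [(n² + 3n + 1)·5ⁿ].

Apply the ratio test: |a_{n+1}| / |a_n| = [(n² + 3n + 1)/((n+1)² + 3(n+1) + 1)] · 8·3/5, which tends to 24/5 as n → ∞.
Writing y = (x − 1)², the series in y has radius 5/24, so |x − 1| < √(5/24) and R = √30/12.

R = √30/12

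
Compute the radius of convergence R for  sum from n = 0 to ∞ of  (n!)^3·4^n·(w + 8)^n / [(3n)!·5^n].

The ratio of consecutive coefficients is (n+1)³/[(3n+1)·(3n+2)·(3n+3)] · 4/5 → 4/135.
Thus R = 1/(4/135) = 135/4.

R = 135/4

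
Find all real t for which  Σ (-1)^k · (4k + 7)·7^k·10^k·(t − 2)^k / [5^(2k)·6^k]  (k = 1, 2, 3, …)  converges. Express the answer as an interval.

(-1/7, 29/7)

By the ratio test, |a_{k+1}/a_k| = [(4(k+1) + 7)/(4k + 7)] · 7·10/(25·6) → 7/15.
Thus R = 1/(7/15) = 15/7.
Check t = 29/7: the terms do not tend to 0, so the series diverges.
Check t = -1/7: the terms do not tend to 0, so the series diverges.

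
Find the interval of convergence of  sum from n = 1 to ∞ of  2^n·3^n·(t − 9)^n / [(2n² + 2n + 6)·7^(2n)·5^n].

The ratio of consecutive coefficients is [(2n² + 2n + 6)/(2(n+1)² + 2(n+1) + 6)] · 2·3/(49·5) → 6/245.
The series converges when 6/245 · |t − 9| < 1, giving R = 245/6.
Endpoint t = 299/6: the series is dominated by a constant times Σ 1/n², which converges (p = 2 > 1).
Endpoint t = -191/6: the terms are on the order of 1/n², so the series converges absolutely by comparison with the p-series (p = 2 > 1).

[-191/6, 299/6]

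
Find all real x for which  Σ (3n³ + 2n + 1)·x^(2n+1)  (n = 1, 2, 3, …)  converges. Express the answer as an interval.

(-1, 1)

By the ratio test, |a_{n+1}/a_n| = (3(n+1)³ + 2(n+1) + 1)/(3n³ + 2n + 1) → 1.
Writing y = x², the series in y has radius 1, so |x| < √(1) = 1 and R = 1.
Endpoint x = 1: the terms do not tend to 0, so the series diverges.
Check x = -1: the terms have absolute value of order n³, which does not tend to 0, so the series diverges by the divergence test.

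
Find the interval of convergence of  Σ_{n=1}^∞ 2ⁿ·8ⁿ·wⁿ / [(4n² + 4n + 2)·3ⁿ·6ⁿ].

[-9/8, 9/8]

By the ratio test, |a_{n+1}/a_n| = [(4n² + 4n + 2)/(4(n+1)² + 4(n+1) + 2)] · 2·8/(3·6) → 8/9.
Convergence for |w| · 8/9 < 1, i.e. |w| < 9/8. So R = 9/8.
Endpoint w = 9/8: absolute convergence follows by limit comparison with Σ 1/n².
When w = -9/8, the series is dominated by a constant times Σ 1/n², which converges (p = 2 > 1).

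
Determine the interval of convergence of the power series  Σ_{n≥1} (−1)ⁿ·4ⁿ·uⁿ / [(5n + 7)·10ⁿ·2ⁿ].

Ratio test: |a_{n+1}/a_n| = [(5n + 7)/(5(n+1) + 7)] · 4/(10·2) → 1/5 as n → ∞.
Convergence for |u| · 1/5 < 1, i.e. |u| < 5. So R = 5.
Check u = 5: the terms alternate in sign and decrease monotonically to 0 in absolute value (size ~ c/n), so the alternating series test gives convergence.
Endpoint u = -5: comparison with the harmonic series Σ 1/n shows the series diverges.

(-5, 5]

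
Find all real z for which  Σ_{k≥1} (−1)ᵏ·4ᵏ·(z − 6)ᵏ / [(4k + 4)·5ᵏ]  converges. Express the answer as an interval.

(19/4, 29/4]

The ratio of consecutive coefficients is [(4k + 4)/(4(k+1) + 4)] · 4/5 → 4/5.
Convergence for |z − 6| · 4/5 < 1, i.e. |z − 6| < 5/4. So R = 5/4.
When z = 29/4, the terms alternate in sign and decrease monotonically to 0 in absolute value (size ~ c/k), so the alternating series test gives convergence.
Endpoint z = 19/4: the terms are asymptotic to a nonzero constant times 1/k, so the series diverges by limit comparison with Σ 1/k.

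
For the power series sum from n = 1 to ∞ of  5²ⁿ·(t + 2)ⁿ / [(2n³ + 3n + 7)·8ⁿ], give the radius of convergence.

R = 8/25

The ratio of consecutive coefficients is [(2n³ + 3n + 7)/(2(n+1)³ + 3(n+1) + 7)] · 25/8 → 25/8.
The series converges when 25/8 · |t + 2| < 1, giving R = 8/25.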